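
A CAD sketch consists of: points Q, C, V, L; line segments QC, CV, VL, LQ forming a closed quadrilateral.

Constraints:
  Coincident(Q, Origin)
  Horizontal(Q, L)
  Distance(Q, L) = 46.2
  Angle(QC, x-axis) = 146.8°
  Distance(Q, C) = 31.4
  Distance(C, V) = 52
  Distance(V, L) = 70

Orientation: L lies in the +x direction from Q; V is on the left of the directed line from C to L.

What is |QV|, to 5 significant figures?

57.972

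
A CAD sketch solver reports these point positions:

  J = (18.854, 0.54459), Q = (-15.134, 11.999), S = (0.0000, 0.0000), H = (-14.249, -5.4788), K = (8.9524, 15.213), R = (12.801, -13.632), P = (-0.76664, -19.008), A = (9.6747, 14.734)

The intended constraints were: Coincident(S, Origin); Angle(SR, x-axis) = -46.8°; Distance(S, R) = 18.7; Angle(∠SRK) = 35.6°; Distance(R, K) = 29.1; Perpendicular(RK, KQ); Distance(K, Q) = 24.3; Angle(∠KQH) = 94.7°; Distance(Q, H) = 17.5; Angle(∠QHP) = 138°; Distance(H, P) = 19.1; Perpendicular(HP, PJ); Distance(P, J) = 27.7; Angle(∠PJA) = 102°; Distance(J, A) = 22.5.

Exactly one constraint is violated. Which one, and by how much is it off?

Distance(J, A) = 22.5 — off by 5.60.

S = (0.00, 0.00) ✓; SR at -46.80° ✓; |SR| = 18.70 ✓; ∠SRK = 35.60° ✓; |RK| = 29.10 ✓; ∠(RK, KQ) = 90.00° ✓; |KQ| = 24.30 ✓; ∠KQH = 94.70° ✓; |QH| = 17.50 ✓; ∠QHP = 138.0° ✓; |HP| = 19.10 ✓; ∠(HP, PJ) = 90.00° ✓; |PJ| = 27.70 ✓; ∠PJA = 102.0° ✓; |JA| = 16.90 ✗.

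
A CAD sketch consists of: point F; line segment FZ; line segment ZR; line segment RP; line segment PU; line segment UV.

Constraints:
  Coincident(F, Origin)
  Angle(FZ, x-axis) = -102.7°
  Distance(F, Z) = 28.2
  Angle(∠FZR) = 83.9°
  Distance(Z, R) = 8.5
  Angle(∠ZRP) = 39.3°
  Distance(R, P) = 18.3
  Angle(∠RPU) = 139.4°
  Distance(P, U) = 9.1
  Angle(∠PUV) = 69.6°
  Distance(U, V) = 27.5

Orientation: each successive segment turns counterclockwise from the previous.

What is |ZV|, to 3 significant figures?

14.9

F is at the origin; FZ runs at -102.7° with length 28.2, so Z = (-6.20, -27.5). ∠FZR = 83.9° gives ZR at -6.60° from the x-axis; with |ZR| = 8.5, R = (2.24, -28.5). ∠ZRP = 39.3° gives RP at 134° from the x-axis; with |RP| = 18.3, P = (-10.5, -15.3). ∠RPU = 139.4° gives PU at 175° from the x-axis; with |PU| = 9.1, U = (-19.6, -14.5). ∠PUV = 69.6° gives UV at -74.9° from the x-axis; with |UV| = 27.5, V = (-12.4, -41.1). Then |ZV| = |V − Z| = 14.9.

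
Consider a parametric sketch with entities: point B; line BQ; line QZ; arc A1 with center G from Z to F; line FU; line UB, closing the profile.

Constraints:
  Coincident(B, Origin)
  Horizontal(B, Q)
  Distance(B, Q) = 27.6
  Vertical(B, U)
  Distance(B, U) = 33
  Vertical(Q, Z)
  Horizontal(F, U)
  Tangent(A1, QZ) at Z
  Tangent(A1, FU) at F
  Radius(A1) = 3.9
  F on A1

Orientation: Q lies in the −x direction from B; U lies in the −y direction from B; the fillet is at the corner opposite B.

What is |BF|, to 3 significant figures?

40.6

B is at the origin; B and Q share the same y with |BQ| = 27.6 and Q on the −x side, so Q = (-27.6, 0.00). B and U share the same x with |BU| = 33.0 and U on the −y side, so U = (0.00, -33.0). The virtual corner opposite B is at (-27.6, -33.0). Since A1 is tangent to QZ there, GZ ⟂ QZ and the tangent condition forces GF to be normal to FU, with radius 3.9, so the center G sits 3.9 in from both sides at G = (-23.7, -29.1). That places the tangent points at Z = (-27.6, -29.1) on QZ and F = (-23.7, -33.0) on FU. Then |BF| = |F − B| = 40.6.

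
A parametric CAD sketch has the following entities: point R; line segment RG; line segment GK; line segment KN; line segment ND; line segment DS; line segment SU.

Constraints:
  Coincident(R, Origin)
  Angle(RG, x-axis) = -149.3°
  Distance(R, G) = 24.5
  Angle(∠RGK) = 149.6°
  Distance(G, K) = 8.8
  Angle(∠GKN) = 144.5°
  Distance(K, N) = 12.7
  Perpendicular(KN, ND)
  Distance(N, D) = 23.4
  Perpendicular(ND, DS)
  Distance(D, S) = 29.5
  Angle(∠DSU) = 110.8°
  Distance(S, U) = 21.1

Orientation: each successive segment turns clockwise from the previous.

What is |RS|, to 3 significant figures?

4.09

KN ⟂ ND, so ND runs at 54.8°; with |ND| = 23.4, D = (-26.8, 13.9). The perpendicularity gives DS at right angles to ND, so DS runs at -35.2°; with |DS| = 29.5, S = (-2.65, -3.12). Then |RS| = |S − R| = 4.09.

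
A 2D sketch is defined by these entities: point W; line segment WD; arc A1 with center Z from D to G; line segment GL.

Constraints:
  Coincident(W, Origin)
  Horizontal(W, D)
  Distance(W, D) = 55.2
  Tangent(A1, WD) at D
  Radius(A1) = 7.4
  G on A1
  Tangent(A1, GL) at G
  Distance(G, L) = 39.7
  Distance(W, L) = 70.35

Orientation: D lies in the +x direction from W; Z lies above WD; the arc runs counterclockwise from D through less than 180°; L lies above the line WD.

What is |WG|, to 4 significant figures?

63.03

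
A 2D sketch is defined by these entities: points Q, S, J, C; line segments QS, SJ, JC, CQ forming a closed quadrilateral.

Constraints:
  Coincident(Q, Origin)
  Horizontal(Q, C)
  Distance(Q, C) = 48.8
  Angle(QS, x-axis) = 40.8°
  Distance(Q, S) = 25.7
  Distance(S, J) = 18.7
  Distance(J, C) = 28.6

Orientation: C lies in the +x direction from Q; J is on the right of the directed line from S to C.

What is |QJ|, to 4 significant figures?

20.35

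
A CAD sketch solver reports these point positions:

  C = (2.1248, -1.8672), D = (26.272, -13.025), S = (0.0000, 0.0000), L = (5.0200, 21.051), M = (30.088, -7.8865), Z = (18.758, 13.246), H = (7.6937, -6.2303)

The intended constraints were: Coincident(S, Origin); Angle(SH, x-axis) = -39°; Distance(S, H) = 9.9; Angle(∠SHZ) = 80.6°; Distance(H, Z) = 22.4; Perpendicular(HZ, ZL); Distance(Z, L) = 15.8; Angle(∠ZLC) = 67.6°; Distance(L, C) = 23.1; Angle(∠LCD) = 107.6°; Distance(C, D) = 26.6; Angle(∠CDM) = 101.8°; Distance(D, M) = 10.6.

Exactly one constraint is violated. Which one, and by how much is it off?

Distance(D, M) = 10.6 — off by 4.20.

S = (0.00, 0.00) ✓; SH at -39.00° ✓; |SH| = 9.900 ✓; ∠SHZ = 80.60° ✓; |HZ| = 22.40 ✓; ∠(HZ, ZL) = 90.00° ✓; |ZL| = 15.80 ✓; ∠ZLC = 67.60° ✓; |LC| = 23.10 ✓; ∠LCD = 107.6° ✓; |CD| = 26.60 ✓; ∠CDM = 101.8° ✓; |DM| = 6.400 ✗.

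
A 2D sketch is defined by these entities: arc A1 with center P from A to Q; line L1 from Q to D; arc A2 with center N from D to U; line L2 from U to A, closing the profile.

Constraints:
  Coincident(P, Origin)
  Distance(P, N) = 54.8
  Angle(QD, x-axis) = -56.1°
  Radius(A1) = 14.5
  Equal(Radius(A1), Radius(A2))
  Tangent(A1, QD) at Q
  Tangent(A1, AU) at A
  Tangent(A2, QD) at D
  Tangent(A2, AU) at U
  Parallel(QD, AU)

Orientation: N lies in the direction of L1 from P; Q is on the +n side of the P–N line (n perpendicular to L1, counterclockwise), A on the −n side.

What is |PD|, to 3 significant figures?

56.7

Tangency of A1 to both parallel lines with radius 14.5 puts Q and A at P ± 14.5·n: Q = (12.0, 8.09), A = (-12.0, -8.09). Equal radii place D and U the same way about N: D = N + 14.5·n = (42.6, -37.4), U = N − 14.5·n = (18.5, -53.6). Then |PD| = |D − P| = 56.7.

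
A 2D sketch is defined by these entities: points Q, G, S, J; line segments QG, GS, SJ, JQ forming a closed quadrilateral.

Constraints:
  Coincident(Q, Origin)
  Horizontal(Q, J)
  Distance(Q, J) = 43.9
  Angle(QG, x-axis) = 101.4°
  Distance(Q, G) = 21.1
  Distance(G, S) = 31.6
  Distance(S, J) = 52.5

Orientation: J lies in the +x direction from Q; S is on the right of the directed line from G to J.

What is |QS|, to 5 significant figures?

13.095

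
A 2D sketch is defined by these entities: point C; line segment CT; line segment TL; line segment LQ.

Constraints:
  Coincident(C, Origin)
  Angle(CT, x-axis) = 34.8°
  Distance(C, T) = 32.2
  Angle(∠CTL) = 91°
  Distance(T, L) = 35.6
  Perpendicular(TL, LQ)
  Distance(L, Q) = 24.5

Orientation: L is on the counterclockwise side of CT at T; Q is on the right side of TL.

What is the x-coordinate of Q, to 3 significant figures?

27.0

∠CTL = 91.0°, so TL runs at 34.8° + (180° − 91.0°) = 124° from the x-axis; with |TL| = 35.6, L = T + 35.6·(cos 124°, sin 124°) = (6.64, 48.0). TL is perpendicular to LQ; with |LQ| = 24.5 on the right of TL, Q = L + 24.5·(0.831, 0.556) = (27.0, 61.6). So Q.x = 27.0.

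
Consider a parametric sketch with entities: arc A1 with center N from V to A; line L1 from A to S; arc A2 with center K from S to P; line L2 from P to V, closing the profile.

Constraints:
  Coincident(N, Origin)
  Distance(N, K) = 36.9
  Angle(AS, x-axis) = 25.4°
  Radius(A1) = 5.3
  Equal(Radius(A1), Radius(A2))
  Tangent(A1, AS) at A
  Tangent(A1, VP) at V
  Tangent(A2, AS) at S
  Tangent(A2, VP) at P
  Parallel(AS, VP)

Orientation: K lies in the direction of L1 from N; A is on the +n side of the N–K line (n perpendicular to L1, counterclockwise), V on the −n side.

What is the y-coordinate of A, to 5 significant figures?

4.7877

The slot axis is L1's direction at 25.4°, so u = (cos 25.4°, sin 25.4°) = (0.90334, 0.42894) and n = (−sin 25.4°, cos 25.4°) = (-0.42894, 0.90334). N is at the origin and K lies 36.9 along u from N, so K = 36.9·u = (33.333, 15.828). Tangency of A1 to both parallel lines with radius 5.3 puts A and V at N ± 5.3·n: A = (-2.2734, 4.7877), V = (2.2734, -4.7877). So A.y = 4.7877.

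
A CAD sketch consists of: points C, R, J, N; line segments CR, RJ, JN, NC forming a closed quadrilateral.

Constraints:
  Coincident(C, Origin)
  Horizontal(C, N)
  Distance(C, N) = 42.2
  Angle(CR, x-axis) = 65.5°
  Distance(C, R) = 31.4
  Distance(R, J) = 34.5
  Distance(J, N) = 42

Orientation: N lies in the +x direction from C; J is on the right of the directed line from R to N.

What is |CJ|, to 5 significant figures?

3.5320

Checks: |RJ| = 34.50 ✓; |JN| = 42.00 ✓.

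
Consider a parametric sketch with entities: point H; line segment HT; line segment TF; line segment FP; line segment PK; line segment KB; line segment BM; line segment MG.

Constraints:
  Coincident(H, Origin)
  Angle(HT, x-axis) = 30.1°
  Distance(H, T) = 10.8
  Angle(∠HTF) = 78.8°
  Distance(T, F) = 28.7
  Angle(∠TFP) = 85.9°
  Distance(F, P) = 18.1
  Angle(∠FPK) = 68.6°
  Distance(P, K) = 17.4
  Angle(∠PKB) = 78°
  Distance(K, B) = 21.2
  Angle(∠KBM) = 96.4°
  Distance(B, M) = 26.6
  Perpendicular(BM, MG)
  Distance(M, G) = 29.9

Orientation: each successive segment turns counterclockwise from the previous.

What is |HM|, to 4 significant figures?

45.39

H is at the origin; HT runs at 30.1° with length 10.8, so T = (9.344, 5.416). ∠HTF = 78.8° gives TF at 131.3° from the x-axis; with |TF| = 28.7, F = (-9.598, 26.98). ∠TFP = 85.9° gives FP at -134.6° from the x-axis; with |FP| = 18.1, P = (-22.31, 14.09). ∠FPK = 68.6° gives PK at -23.20° from the x-axis; with |PK| = 17.4, K = (-6.314, 7.235). ∠PKB = 78.0° gives KB at 78.80° from the x-axis; with |KB| = 21.2, B = (-2.197, 28.03). ∠KBM = 96.4° gives BM at 162.4° from the x-axis; with |BM| = 26.6, M = (-27.55, 36.07). Then |HM| = |M − H| = 45.39.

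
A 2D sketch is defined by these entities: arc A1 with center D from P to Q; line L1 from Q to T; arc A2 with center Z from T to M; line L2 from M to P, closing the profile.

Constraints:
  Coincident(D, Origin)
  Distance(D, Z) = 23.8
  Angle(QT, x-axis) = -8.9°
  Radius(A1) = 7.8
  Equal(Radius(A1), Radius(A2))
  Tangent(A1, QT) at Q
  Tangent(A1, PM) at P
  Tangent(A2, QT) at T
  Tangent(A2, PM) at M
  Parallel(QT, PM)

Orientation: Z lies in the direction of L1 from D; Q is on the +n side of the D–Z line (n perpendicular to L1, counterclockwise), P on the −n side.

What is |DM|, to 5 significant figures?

25.046

Tangency of A1 to both parallel lines with radius 7.8 puts Q and P at D ± 7.8·n: Q = (1.2067, 7.7061), P = (-1.2067, -7.7061). Equal radii place T and M the same way about Z: T = Z + 7.8·n = (24.720, 4.0240), M = Z − 7.8·n = (22.307, -11.388). Then |DM| = |M − D| = 25.046.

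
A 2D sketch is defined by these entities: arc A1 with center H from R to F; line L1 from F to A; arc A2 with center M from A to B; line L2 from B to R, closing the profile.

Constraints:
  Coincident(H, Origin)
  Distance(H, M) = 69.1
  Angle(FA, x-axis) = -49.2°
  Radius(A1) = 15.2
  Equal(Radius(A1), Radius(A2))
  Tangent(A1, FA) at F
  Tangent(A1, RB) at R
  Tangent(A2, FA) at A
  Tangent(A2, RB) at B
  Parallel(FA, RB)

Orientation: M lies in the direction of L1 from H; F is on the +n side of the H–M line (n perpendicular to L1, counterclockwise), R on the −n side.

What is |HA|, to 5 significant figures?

70.752

The slot axis is L1's direction at -49.2°, so u = (cos -49.2°, sin -49.2°) = (0.65342, -0.75700) and n = (−sin -49.2°, cos -49.2°) = (0.75700, 0.65342). H is at the origin and M lies 69.1 along u from H, so M = 69.1·u = (45.151, -52.308). Tangency of A1 to both parallel lines with radius 15.2 puts F and R at H ± 15.2·n: F = (11.506, 9.9320), R = (-11.506, -9.9320). Equal radii place A and B the same way about M: A = M + 15.2·n = (56.658, -42.376), B = M − 15.2·n = (33.645, -62.240). Then |HA| = |A − H| = 70.752.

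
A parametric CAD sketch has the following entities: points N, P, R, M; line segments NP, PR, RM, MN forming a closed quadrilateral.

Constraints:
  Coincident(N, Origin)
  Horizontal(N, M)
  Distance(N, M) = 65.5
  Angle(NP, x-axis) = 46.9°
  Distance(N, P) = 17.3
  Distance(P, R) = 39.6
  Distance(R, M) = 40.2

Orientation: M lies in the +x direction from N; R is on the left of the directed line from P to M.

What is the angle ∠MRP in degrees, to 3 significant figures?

87.4°

N is at the origin; NM is horizontal with |NM| = 65.5 and M in +x, so M = (65.5, 0). NP runs at 46.9° with |NP| = 17.3, so P = (11.8, 12.6). R is determined by |PR| = 39.6 and |RM| = 40.2 together: it lies at the intersection of circle(P, 39.6) and circle(M, 40.2). With |PM| = 55.1, the foot of the radical line on PM is 27.1 from P and the perpendicular offset is √(39.6² − 27.1²) = 28.8. Taking the left-of-PM solution: R = (44.8, 34.5).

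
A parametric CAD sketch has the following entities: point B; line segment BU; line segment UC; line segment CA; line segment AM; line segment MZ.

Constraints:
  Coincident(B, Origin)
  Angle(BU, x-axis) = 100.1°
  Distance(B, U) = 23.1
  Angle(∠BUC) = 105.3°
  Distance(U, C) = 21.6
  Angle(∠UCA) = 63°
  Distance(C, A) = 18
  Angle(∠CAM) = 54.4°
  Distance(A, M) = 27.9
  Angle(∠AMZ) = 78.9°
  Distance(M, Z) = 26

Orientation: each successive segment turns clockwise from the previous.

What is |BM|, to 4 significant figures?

31.73

B is at the origin; BU runs at 100.1° with length 23.1, so U = (-4.051, 22.74). ∠BUC = 105.3° gives UC at 25.40° from the x-axis; with |UC| = 21.6, C = (15.46, 32.01). ∠UCA = 63.0° gives CA at -91.60° from the x-axis; with |CA| = 18.0, A = (14.96, 14.01). ∠CAM = 54.4° gives AM at 142.8° from the x-axis; with |AM| = 27.9, M = (-7.265, 30.88). Then |BM| = |M − B| = 31.73.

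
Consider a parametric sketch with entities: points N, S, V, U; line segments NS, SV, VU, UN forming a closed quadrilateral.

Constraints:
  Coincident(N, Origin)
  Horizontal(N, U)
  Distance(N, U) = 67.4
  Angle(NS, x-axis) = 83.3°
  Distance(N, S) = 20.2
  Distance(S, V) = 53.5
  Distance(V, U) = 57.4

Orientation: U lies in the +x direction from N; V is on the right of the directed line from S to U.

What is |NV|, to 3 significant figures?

36.2

Checks: |SV| = 53.50 ✓; |VU| = 57.40 ✓.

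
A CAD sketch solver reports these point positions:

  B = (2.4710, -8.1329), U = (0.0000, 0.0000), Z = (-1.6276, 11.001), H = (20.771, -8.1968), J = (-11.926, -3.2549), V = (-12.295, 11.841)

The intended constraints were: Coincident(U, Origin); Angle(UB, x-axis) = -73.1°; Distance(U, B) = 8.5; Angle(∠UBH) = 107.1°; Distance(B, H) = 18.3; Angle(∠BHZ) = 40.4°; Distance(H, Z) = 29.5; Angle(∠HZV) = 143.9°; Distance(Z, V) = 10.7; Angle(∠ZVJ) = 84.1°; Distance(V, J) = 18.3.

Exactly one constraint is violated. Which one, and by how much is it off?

Distance(V, J) = 18.3 — off by 3.20.

U = (0.00, 0.00) ✓; UB at -73.10° ✓; |UB| = 8.500 ✓; ∠UBH = 107.1° ✓; |BH| = 18.30 ✓; ∠BHZ = 40.40° ✓; |HZ| = 29.50 ✓; ∠HZV = 143.9° ✓; |ZV| = 10.70 ✓; ∠ZVJ = 84.10° ✓; |VJ| = 15.10 ✗.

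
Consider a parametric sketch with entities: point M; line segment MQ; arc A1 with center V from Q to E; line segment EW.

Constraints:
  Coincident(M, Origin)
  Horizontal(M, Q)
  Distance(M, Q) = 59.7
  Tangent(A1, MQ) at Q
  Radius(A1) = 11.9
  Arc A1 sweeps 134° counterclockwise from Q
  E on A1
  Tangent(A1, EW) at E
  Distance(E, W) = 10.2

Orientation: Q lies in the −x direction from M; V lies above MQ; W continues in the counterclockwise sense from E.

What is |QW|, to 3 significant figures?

27.5

M is at the origin; M and Q share the same y with |MQ| = 59.7 and Q on the −x side, so Q = (-59.7, 0.00). Tangency of A1 to MQ means the radius VQ is perpendicular to MQ, so V = Q + (0, 11.9) = (-59.7, 11.9). On A1, Q sits at bearing -90° from V; a 134° counterclockwise sweep puts E at bearing 44°, so E = V + 11.9·(cos 44°, sin 44°) = (-51.1, 20.2). The tangent condition forces VE to be normal to EW, so EW runs along (−sin 44°, cos 44°); with |EW| = 10.2, W = (-58.2, 27.5). Then |QW| = |W − Q| = 27.5.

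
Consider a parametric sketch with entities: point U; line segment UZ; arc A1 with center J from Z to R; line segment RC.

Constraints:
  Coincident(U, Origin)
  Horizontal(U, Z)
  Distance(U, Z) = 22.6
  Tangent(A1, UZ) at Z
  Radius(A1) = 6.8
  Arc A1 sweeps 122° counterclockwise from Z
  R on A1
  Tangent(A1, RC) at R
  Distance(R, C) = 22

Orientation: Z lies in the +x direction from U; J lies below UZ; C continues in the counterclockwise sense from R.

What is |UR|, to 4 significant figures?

19.79

U is at the origin; UZ is horizontal with |UZ| = 22.6 and Z on the +x side, so Z = (22.60, 0.000). Tangency of A1 to UZ means the radius JZ is perpendicular to UZ, so J = Z + (0, -6.8) = (22.60, -6.800). On A1, Z sits at bearing 90° from J; a 122° counterclockwise sweep puts R at bearing 212°, so R = J + 6.8·(cos 212°, sin 212°) = (16.83, -10.40). Then |UR| = |R − U| = 19.79.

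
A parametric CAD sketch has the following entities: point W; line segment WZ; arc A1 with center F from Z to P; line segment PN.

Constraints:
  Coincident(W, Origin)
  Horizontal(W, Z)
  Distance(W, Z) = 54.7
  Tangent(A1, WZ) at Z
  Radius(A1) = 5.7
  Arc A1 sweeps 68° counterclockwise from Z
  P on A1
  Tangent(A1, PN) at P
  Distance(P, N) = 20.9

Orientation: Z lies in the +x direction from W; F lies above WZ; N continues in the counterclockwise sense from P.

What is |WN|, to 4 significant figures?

71.59

W is at the origin; WZ is horizontal with |WZ| = 54.7 and Z on the +x side, so Z = (54.70, 0.000). The tangent condition forces FZ to be normal to WZ, so F = Z + (0, 5.7) = (54.70, 5.700). On A1, Z sits at bearing -90° from F; a 68° counterclockwise sweep puts P at bearing -22°, so P = F + 5.7·(cos -22°, sin -22°) = (59.98, 3.565). Tangency of A1 to PN means the radius FP is perpendicular to PN, so PN runs along (−sin -22°, cos -22°); with |PN| = 20.9, N = (67.81, 22.94). Then |WN| = |N − W| = 71.59.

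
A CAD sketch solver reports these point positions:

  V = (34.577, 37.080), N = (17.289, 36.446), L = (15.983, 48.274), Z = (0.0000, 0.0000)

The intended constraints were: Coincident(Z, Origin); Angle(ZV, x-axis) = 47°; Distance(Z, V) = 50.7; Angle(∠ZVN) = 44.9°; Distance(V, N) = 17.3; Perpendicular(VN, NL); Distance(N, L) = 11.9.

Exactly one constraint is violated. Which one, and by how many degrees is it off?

Perpendicular(VN, NL) — off by 4.20°.

Z = (0.00, 0.00) ✓; ZV at 47.00° ✓; |ZV| = 50.70 ✓; ∠ZVN = 44.90° ✓; |VN| = 17.30 ✓; ∠(VN, NL) = 85.80° ✗; |NL| = 11.90 ✓.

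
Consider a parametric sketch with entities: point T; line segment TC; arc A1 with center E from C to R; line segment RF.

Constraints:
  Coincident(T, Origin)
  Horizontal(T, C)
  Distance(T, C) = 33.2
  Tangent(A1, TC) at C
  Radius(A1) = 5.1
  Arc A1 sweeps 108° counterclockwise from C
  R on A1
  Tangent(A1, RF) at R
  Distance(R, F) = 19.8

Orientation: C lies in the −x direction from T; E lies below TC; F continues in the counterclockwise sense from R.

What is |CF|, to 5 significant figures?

25.538

On A1, C sits at bearing 90° from E; a 108° counterclockwise sweep puts R at bearing 198°, so R = E + 5.1·(cos 198°, sin 198°) = (-38.050, -6.6760). A1 meets RF tangentially, so ER is at right angles to RF, so RF runs along (−sin 198°, cos 198°); with |RF| = 19.8, F = (-31.932, -25.507). Then |CF| = |F − C| = 25.538.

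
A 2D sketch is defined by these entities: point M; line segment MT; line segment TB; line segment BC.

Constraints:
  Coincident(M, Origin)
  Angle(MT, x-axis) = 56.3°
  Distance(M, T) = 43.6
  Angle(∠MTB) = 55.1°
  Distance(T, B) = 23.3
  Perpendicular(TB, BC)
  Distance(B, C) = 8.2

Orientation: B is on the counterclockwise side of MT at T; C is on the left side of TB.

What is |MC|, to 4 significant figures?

27.61

M is at the origin; MT runs at 56.3° with length 43.6, so T = 43.6·(cos 56.3°, sin 56.3°) = (24.19, 36.27). ∠MTB = 55.1°, so TB runs at 56.3° + (180° − 55.1°) = 181.2° from the x-axis; with |TB| = 23.3, B = T + 23.3·(cos 181.2°, sin 181.2°) = (0.8963, 35.79). TB ⟂ BC; with |BC| = 8.2 on the left of TB, C = B + 8.2·(0.02094, -0.9998) = (1.068, 27.59). Then |MC| = |C − M| = 27.61.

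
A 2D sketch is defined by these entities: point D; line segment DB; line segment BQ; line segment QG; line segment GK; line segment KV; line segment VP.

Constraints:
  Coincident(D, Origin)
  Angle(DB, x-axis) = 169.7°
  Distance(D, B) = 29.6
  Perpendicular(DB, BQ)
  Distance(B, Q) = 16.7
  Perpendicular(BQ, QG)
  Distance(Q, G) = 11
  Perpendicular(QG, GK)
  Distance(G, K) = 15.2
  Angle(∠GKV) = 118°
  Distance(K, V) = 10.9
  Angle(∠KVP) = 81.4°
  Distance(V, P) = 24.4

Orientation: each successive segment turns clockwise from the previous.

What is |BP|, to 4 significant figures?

20.53

D is at the origin; DB runs at 169.7° with length 29.6, so B = (-29.12, 5.293). DB is perpendicular to BQ, so BQ runs at 79.70°; with |BQ| = 16.7, Q = (-26.14, 21.72). The perpendicularity gives QG at right angles to BQ, so QG runs at -10.30°; with |QG| = 11.0, G = (-15.31, 19.76). QG is perpendicular to GK, so GK runs at -100.3°; with |GK| = 15.2, K = (-18.03, 4.802). ∠GKV = 118.0° gives KV at -162.3° from the x-axis; with |KV| = 10.9, V = (-28.42, 1.488). ∠KVP = 81.4° gives VP at 99.10° from the x-axis; with |VP| = 24.4, P = (-32.28, 25.58). Then |BP| = |P − B| = 20.53.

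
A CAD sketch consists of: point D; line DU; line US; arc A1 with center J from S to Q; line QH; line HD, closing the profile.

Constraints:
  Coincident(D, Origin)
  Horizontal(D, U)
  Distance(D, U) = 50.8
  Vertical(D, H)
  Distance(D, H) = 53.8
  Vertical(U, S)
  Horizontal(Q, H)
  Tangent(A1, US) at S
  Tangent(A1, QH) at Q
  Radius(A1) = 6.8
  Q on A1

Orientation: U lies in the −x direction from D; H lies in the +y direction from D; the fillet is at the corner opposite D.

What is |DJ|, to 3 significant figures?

64.4

DH is vertical with |DH| = 53.8 and H on the +y side, so H = (0.00, 53.8). The virtual corner opposite D is at (-50.8, 53.8). The tangent condition forces JS to be normal to US and since A1 is tangent to QH there, JQ ⟂ QH, with radius 6.8, so the center J sits 6.8 in from both sides at J = (-44.0, 47.0). Then |DJ| = |J − D| = 64.4.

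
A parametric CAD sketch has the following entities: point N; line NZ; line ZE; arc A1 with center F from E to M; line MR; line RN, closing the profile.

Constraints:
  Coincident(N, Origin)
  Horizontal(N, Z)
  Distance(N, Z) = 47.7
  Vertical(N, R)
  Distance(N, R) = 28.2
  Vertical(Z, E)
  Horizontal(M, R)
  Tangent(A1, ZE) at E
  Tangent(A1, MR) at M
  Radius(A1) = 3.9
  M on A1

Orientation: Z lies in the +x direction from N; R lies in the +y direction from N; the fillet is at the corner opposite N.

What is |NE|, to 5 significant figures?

53.533

N is at the origin; N and Z share the same y with |NZ| = 47.7 and Z on the +x side, so Z = (47.700, 0.0000). NR is vertical with |NR| = 28.2 and R on the +y side, so R = (0.0000, 28.200). The virtual corner opposite N is at (47.700, 28.200). A1 meets ZE tangentially, so FE is at right angles to ZE and since A1 is tangent to MR there, FM ⟂ MR, with radius 3.9, so the center F sits 3.9 in from both sides at F = (43.800, 24.300). That places the tangent points at E = (47.700, 24.300) on ZE and M = (43.800, 28.200) on MR. Then |NE| = |E − N| = 53.533.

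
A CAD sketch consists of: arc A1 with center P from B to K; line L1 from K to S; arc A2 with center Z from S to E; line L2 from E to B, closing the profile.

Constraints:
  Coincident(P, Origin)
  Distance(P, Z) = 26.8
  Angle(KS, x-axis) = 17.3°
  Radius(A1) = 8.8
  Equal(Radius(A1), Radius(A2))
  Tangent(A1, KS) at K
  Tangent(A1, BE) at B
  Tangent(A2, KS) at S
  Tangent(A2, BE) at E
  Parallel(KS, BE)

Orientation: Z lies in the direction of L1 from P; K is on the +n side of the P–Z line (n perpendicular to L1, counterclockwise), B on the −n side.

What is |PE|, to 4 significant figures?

28.21

The slot axis is L1's direction at 17.3°, so u = (cos 17.3°, sin 17.3°) = (0.9548, 0.2974) and n = (−sin 17.3°, cos 17.3°) = (-0.2974, 0.9548). P is at the origin and Z lies 26.8 along u from P, so Z = 26.8·u = (25.59, 7.970). Tangency of A1 to both parallel lines with radius 8.8 puts K and B at P ± 8.8·n: K = (-2.617, 8.402), B = (2.617, -8.402). Equal radii place S and E the same way about Z: S = Z + 8.8·n = (22.97, 16.37), E = Z − 8.8·n = (28.20, -0.4322). Then |PE| = |E − P| = 28.21.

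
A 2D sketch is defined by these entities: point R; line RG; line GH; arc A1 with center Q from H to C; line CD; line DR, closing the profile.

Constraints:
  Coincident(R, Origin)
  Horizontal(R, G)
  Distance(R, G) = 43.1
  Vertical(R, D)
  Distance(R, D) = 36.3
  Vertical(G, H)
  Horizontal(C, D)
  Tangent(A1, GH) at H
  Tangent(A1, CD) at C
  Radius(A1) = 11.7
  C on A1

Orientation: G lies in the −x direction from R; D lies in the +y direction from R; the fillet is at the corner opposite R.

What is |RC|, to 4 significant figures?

48.00

R is at the origin; RG is horizontal with |RG| = 43.1 and G on the −x side, so G = (-43.10, 0.000). RD is vertical with |RD| = 36.3 and D on the +y side, so D = (0.000, 36.30). The virtual corner opposite R is at (-43.10, 36.30). Since A1 is tangent to GH there, QH ⟂ GH and A1 meets CD tangentially, so QC is at right angles to CD, with radius 11.7, so the center Q sits 11.7 in from both sides at Q = (-31.40, 24.60). That places the tangent points at H = (-43.10, 24.60) on GH and C = (-31.40, 36.30) on CD. Then |RC| = |C − R| = 48.00.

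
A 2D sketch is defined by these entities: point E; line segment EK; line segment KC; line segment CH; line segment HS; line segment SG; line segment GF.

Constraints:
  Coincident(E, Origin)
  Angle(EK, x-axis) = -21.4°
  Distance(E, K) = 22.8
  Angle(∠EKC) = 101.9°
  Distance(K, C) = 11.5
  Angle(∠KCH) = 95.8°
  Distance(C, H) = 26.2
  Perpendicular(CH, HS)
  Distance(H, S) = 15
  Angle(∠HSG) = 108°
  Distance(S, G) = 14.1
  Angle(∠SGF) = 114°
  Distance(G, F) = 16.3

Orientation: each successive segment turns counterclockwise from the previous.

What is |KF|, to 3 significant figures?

5.19

E is at the origin; EK runs at -21.4° with length 22.8, so K = (21.2, -8.32). ∠EKC = 101.9° gives KC at 56.7° from the x-axis; with |KC| = 11.5, C = (27.5, 1.29). ∠KCH = 95.8° gives CH at 141° from the x-axis; with |CH| = 26.2, H = (7.21, 17.8). CH ⟂ HS, so HS runs at -129°; with |HS| = 15.0, S = (-2.25, 6.18). ∠HSG = 108.0° gives SG at -57.1° from the x-axis; with |SG| = 14.1, G = (5.41, -5.66). ∠SGF = 114.0° gives GF at 8.90° from the x-axis; with |GF| = 16.3, F = (21.5, -3.14). Then |KF| = |F − K| = 5.19.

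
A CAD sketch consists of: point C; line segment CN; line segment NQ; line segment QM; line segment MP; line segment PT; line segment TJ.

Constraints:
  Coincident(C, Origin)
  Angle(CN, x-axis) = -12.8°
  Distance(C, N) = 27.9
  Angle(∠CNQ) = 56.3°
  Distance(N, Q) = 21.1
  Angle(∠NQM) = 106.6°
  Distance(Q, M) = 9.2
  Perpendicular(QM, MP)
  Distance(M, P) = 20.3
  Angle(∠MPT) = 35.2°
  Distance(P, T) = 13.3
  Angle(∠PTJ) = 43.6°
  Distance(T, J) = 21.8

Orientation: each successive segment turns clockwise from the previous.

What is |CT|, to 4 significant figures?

19.28

C is at the origin; CN runs at -12.8° with length 27.9, so N = (27.21, -6.181). ∠CNQ = 56.3° gives NQ at -136.5° from the x-axis; with |NQ| = 21.1, Q = (11.90, -20.71). ∠NQM = 106.6° gives QM at 150.1° from the x-axis; with |QM| = 9.2, M = (3.926, -16.12). QM ⟂ MP, so MP runs at 60.10°; with |MP| = 20.3, P = (14.05, 1.479). ∠MPT = 35.2° gives PT at -84.70° from the x-axis; with |PT| = 13.3, T = (15.27, -11.76). Then |CT| = |T − C| = 19.28.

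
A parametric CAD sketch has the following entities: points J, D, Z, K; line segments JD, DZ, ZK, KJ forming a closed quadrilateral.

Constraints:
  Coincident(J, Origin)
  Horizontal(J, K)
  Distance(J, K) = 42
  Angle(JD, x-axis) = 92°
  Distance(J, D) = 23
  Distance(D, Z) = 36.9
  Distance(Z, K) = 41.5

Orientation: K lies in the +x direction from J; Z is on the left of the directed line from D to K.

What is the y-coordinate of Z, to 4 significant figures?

40.23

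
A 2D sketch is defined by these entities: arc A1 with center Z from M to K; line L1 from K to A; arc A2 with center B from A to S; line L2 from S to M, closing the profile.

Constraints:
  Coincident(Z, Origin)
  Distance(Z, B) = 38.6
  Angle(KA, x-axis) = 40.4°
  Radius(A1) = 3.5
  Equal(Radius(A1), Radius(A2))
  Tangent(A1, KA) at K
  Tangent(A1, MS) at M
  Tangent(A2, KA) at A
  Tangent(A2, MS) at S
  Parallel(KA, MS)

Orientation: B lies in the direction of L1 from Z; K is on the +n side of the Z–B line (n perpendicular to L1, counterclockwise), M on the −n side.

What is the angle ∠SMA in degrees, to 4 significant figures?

10.28°

Tangency of A1 to both parallel lines with radius 3.5 puts K and M at Z ± 3.5·n: K = (-2.268, 2.665), M = (2.268, -2.665). Equal radii place A and S the same way about B: A = B + 3.5·n = (27.13, 27.68), S = B − 3.5·n = (31.66, 22.35). Then cos ∠SMA = MS·MA / (|MS||MA|), giving 10.28°.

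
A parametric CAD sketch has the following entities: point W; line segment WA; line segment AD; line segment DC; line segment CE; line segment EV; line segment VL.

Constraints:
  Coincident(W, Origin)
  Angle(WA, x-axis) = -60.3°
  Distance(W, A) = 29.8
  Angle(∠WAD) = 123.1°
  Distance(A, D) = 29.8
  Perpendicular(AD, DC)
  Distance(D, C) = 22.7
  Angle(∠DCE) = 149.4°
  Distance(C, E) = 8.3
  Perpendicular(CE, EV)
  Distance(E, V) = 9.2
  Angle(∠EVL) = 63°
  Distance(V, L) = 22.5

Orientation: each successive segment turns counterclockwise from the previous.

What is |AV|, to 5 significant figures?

30.738

W is at the origin; WA runs at -60.3° with length 29.8, so A = (14.765, -25.885). ∠WAD = 123.1° gives AD at -3.4000° from the x-axis; with |AD| = 29.8, D = (44.512, -27.653). The perpendicularity gives DC at right angles to AD, so DC runs at 86.600°; with |DC| = 22.7, C = (45.858, -4.9925). ∠DCE = 149.4° gives CE at 117.20° from the x-axis; with |CE| = 8.3, E = (42.065, 2.3897). CE is perpendicular to EV, so EV runs at -152.80°; with |EV| = 9.2, V = (33.882, -1.8156). Then |AV| = |V − A| = 30.738.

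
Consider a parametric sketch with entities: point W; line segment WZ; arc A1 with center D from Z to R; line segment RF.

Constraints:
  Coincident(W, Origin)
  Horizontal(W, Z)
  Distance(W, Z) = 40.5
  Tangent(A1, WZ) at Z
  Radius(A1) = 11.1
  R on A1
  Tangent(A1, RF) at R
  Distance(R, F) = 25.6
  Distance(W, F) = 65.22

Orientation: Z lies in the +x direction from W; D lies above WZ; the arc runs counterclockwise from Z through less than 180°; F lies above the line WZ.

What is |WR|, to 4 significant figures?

52.36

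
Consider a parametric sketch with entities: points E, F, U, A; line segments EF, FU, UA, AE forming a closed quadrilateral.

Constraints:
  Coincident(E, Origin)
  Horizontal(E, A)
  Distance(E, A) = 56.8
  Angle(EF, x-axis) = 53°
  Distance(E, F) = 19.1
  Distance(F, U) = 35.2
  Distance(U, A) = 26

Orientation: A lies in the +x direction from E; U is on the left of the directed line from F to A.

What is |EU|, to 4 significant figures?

51.41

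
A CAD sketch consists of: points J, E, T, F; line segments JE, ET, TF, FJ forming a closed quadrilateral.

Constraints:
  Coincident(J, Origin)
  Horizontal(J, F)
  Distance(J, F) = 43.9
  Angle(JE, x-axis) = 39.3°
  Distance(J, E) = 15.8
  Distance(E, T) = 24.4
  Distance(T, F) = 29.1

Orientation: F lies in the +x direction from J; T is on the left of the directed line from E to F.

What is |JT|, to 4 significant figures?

40.20

J is at the origin; J and F share the same y with |JF| = 43.9 and F in +x, so F = (43.9, 0). JE runs at 39.3° with |JE| = 15.8, so E = (12.23, 10.01). T is determined by |ET| = 24.4 and |TF| = 29.1 together: it lies at the intersection of circle(E, 24.4) and circle(F, 29.1). With |EF| = 33.22, the foot of the radical line on EF is 12.82 from E and the perpendicular offset is √(24.4² − 12.82²) = 20.76. Taking the left-of-EF solution: T = (30.71, 25.94).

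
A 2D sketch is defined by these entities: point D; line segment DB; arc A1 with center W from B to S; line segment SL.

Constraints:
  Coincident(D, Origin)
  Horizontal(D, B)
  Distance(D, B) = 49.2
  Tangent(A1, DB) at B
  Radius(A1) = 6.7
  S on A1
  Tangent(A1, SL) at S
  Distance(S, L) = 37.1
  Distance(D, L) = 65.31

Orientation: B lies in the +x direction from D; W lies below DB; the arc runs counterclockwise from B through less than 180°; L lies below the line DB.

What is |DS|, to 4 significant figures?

43.25

Checks: |WS| = 6.700 ✓; ∠(WS, SL) = 90.00° ✓; |SL| = 37.10 ✓; |DL| = 65.31 ✓.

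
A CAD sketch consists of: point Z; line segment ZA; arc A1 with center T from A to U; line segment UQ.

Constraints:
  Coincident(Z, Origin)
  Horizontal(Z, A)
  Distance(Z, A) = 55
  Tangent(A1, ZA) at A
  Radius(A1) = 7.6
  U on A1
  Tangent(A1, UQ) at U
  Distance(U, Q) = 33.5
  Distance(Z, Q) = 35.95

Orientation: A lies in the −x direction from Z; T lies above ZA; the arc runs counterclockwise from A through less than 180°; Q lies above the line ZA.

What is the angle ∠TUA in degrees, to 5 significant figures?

68.113°

Z is at the origin; Z and A share the same y with |ZA| = 55.0 and A on the −x side, so A = (-55.000, 0.0000). A1 meets ZA tangentially, so TA is at right angles to ZA, so T = A + (0, 7.6) = (-55.000, 7.6000). Since TU ⟂ UQ (tangency), |TQ| = √(7.6² + 33.5²) = 34.351 regardless of where U sits on A1. So Q lies on both circle(Z, 35.95) and circle(T, 34.351); the above-ZA intersection is Q = (-25.553, 25.288). U is the foot of the tangent from Q: U = (-49.742, 2.1122).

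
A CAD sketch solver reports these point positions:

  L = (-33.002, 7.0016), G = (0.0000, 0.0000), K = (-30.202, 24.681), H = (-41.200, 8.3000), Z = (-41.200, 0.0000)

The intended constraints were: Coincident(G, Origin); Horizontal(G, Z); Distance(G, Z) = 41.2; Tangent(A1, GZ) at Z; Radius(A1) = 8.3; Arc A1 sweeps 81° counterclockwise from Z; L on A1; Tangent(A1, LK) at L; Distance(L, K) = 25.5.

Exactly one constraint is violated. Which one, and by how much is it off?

Distance(L, K) = 25.5 — off by 7.60.

G = (0.00, 0.00) ✓; G.y = 0.00, Z.y = 0.00 ✓; |GZ| = 41.20 ✓; ∠(HZ, ZG) = 90.00° ✓; |HZ| = 8.300 ✓; bearing(H→L) − bearing(H→Z) = 81.00° ✓; |HL| = 8.300 ✓; ∠(HL, LK) = 90.00° ✓; |LK| = 17.90 ✗.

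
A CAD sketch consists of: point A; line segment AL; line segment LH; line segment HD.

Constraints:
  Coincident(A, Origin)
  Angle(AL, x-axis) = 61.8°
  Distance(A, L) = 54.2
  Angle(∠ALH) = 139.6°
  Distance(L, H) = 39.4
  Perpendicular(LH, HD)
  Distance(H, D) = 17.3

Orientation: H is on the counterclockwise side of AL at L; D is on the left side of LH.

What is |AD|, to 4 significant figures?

82.62

A is at the origin; AL runs at 61.8° with length 54.2, so L = 54.2·(cos 61.8°, sin 61.8°) = (25.61, 47.77). ∠ALH = 139.6°, so LH runs at 61.8° + (180° − 139.6°) = 102.2° from the x-axis; with |LH| = 39.4, H = L + 39.4·(cos 102.2°, sin 102.2°) = (17.29, 86.28). LH ⟂ HD; with |HD| = 17.3 on the left of LH, D = H + 17.3·(-0.9774, -0.2113) = (0.3768, 82.62). Then |AD| = |D − A| = 82.62.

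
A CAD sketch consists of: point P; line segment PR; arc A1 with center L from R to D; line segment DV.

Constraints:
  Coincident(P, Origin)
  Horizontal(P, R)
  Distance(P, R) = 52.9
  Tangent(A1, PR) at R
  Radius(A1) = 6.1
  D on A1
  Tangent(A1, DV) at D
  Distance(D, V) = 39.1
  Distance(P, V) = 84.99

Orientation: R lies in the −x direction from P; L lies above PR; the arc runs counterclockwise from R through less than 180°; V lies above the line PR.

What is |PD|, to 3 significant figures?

49.6

Checks: |PR| = 52.90 ✓; |LD| = 6.100 ✓; ∠(LD, DV) = 90.00° ✓; |DV| = 39.10 ✓; |PV| = 84.99 ✓.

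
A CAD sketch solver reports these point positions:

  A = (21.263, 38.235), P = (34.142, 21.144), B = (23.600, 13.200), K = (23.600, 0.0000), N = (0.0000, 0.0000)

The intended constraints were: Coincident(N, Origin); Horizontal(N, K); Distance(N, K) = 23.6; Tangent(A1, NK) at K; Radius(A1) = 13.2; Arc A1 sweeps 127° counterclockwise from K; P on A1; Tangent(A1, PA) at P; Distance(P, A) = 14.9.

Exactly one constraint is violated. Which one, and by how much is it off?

Distance(P, A) = 14.9 — off by 6.50.

N = (0.00, 0.00) ✓; N.y = 0.00, K.y = 0.00 ✓; |NK| = 23.60 ✓; ∠(BK, KN) = 90.00° ✓; |BK| = 13.20 ✓; bearing(B→P) − bearing(B→K) = 127.0° ✓; |BP| = 13.20 ✓; ∠(BP, PA) = 90.00° ✓; |PA| = 21.40 ✗.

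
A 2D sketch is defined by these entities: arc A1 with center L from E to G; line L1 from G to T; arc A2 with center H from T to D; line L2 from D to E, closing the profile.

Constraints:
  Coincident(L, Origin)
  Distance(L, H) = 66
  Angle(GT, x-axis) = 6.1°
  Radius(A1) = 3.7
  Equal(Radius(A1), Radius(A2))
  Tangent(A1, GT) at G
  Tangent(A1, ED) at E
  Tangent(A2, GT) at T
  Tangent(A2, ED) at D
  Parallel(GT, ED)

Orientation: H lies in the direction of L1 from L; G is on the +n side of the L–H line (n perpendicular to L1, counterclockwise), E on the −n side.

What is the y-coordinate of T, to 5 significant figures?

10.692

The slot axis is L1's direction at 6.1°, so u = (cos 6.1°, sin 6.1°) = (0.99434, 0.10626) and n = (−sin 6.1°, cos 6.1°) = (-0.10626, 0.99434). L is at the origin and H lies 66.0 along u from L, so H = 66.0·u = (65.626, 7.0134). Tangency of A1 to both parallel lines with radius 3.7 puts G and E at L ± 3.7·n: G = (-0.39318, 3.6791), E = (0.39318, -3.6791). Equal radii place T and D the same way about H: T = H + 3.7·n = (65.233, 10.692), D = H − 3.7·n = (66.019, 3.3344). So T.y = 10.692.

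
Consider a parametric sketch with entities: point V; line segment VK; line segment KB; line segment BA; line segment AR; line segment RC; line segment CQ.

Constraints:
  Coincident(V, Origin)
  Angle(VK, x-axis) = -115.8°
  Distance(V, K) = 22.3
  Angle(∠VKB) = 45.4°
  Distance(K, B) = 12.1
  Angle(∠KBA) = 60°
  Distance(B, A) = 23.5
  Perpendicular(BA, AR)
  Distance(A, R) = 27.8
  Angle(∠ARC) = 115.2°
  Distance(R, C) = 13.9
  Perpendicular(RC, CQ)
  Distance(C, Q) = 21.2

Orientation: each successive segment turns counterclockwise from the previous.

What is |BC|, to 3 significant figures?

35.4

V is at the origin; VK runs at -115.8° with length 22.3, so K = (-9.71, -20.1). ∠VKB = 45.4° gives KB at 18.8° from the x-axis; with |KB| = 12.1, B = (1.75, -16.2). ∠KBA = 60.0° gives BA at 139° from the x-axis; with |BA| = 23.5, A = (-15.9, -0.698). BA ⟂ AR, so AR runs at -131°; with |AR| = 27.8, R = (-34.2, -21.6). ∠ARC = 115.2° gives RC at -66.4° from the x-axis; with |RC| = 13.9, C = (-28.7, -34.4). Then |BC| = |C − B| = 35.4.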